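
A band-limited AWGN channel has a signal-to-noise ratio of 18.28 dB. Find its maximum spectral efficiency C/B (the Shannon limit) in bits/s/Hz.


SNR_linear = 10^(18.28/10) = 67.2977; C/B = log2(1 + SNR_linear) = log2(1 + 67.2977) = 6.0938

6.0938 bits/s/Hz


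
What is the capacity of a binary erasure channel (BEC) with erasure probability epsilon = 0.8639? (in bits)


C = 1 - epsilon = 1 - 0.8639 = 0.1361

0.1361 bits


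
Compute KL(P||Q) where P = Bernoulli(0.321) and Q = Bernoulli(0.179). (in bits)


KL = p*log2(p/q) + (1-p)*log2((1-p)/(1-q)) = 0.321*log2(0.321/0.179) + 0.679*log2(0.679/0.821) = 0.0845

0.0845 bits


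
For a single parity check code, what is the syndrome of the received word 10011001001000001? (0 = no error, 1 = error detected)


Syndrome = XOR of all bits = 1 XOR 0 XOR 0 XOR 1 XOR 1 XOR 0 XOR 0 XOR 1 XOR 0 XOR 0 XOR 1 XOR 0 XOR 0 XOR 0 XOR 0 XOR 0 XOR 1 = 0

0


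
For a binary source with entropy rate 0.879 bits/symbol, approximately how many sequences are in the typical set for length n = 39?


log2|A_typical| = nH = 39 * 0.879 = 34.281, so |A_typical| ~ 2^34.281 = 2.087e+10

2.087e+10


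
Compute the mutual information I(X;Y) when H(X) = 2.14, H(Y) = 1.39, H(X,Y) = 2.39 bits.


I(X;Y) = H(X) + H(Y) - H(X,Y) = 2.14 + 1.39 - 2.39 = 1.14

1.14 bits


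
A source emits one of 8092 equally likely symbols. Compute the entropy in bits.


H = log2(n) = log2(8092) = 12.9823

12.9823 bits


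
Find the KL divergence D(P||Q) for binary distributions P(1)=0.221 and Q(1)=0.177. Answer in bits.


KL = p*log2(p/q) + (1-p)*log2((1-p)/(1-q)) = 0.221*log2(0.221/0.177) + 0.779*log2(0.779/0.823) = 0.009

0.009 bits


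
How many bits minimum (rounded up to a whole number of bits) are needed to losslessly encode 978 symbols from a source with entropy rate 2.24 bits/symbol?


Minimum bits >= n * H = 978 * 2.24 = 2190.72, rounded up to a whole number of bits = 2191

2191 bits


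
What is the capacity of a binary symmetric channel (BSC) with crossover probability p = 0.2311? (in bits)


H(p) = -p*log2(p) - (1-p)*log2(1-p) = -0.2311*log2(0.2311) - 0.7689*log2(0.7689) = 0.488409 + 0.291515 = 0.7799. C = 1 - H(p) = 1 - 0.7799 = 0.2201

0.2201 bits


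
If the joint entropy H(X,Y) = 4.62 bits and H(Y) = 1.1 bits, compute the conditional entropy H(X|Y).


H(X|Y) = H(X,Y) - H(Y) = 4.62 - 1.1 = 3.52

3.52 bits


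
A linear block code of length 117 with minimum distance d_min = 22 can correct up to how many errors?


Correction capability = floor((d-1)/2) = floor((22-1)/2) = 10

10 errors


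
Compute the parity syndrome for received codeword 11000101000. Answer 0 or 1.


Syndrome = XOR of all bits = 1 XOR 1 XOR 0 XOR 0 XOR 0 XOR 1 XOR 0 XOR 1 XOR 0 XOR 0 XOR 0 = 0

0


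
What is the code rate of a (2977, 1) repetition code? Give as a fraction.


Rate = k/n = 1/2977

1/2977


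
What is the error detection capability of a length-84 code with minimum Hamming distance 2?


Detection capability = d_min - 1 = 2 - 1 = 1

1 errors


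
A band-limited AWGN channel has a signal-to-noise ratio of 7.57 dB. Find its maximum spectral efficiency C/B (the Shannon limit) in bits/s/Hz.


SNR_linear = 10^(7.57/10) = 5.7148; C/B = log2(1 + SNR_linear) = log2(1 + 5.7148) = 2.7473

2.7473 bits/s/Hz


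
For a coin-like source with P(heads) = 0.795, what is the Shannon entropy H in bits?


H = -p*log2(p) - (1-p)*log2(1-p). -0.795*log2(0.795) = 0.263124; -0.205*log2(0.205) = 0.468692. H = 0.263124 + 0.468692 = 0.7318

0.7318 bits


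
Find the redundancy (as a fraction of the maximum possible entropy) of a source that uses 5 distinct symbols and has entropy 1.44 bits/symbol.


H_max = log2(K) = log2(5) = 2.3219 bits/symbol. Redundancy = 1 - H/H_max = 1 - 1.44/2.3219 = 1 - 0.6202 = 0.3798

0.3798


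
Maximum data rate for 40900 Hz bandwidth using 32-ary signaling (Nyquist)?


Rate = 2 * B * log2(M) = 2 * 40900 * 5.0 = 409000.0

409000.0 bps


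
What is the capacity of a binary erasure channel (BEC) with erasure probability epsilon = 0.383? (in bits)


C = 1 - epsilon = 1 - 0.383 = 0.617

0.617 bits


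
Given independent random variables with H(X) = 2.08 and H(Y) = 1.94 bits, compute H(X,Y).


For independent variables, H(X,Y) = H(X) + H(Y) = 2.08 + 1.94 = 4.02

4.02 bits


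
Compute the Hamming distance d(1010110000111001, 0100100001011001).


Count differing positions: ^ ^ ^ . . ^ . . . ^ ^ . . . . . = 6 differences

6


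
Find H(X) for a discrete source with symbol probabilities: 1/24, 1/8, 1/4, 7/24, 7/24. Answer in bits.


H = -sum(p_i * log2(p_i)). Terms: -(1/24)*log2(1/24) = 0.191040; -(1/8)*log2(1/8) = 0.375000; -(1/4)*log2(1/4) = 0.500000; -(7/24)*log2(7/24) = 0.518469; -(7/24)*log2(7/24) = 0.518469. H = 0.191040 + 0.375000 + 0.500000 + 0.518469 + 0.518469 = 2.103

2.103 bits


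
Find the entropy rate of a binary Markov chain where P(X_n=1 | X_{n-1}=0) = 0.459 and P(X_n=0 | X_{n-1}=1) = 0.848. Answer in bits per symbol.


Stationary distribution: pi_0 = p10/(p01+p10) = 0.6488, pi_1 = 0.3512. Entropy rate H' = pi_0*H(p01) + pi_1*H(p10) = 0.6488*0.9951 + 0.3512*0.6148 = 0.8616

0.8616 bits/symbol


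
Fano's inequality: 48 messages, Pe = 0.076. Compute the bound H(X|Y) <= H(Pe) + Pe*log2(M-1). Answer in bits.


H(Pe) = -Pe*log2(Pe) - (1-Pe)*log2(1-Pe) = -0.076*log2(0.076) - 0.924*log2(0.924) = 0.282557 + 0.105369 = 0.3879. Pe*log2(M-1) = 0.076*log2(47) = 0.422149. Bound = H(Pe) + Pe*log2(M-1) = 0.282557 + 0.105369 + 0.422149 = 0.8101

0.8101 bits


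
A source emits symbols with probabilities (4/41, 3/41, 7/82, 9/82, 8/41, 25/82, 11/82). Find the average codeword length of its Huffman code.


Huffman construction (repeatedly merge the two least-probable nodes; each merge adds 1 bit to every symbol beneath it): 3/41 + 7/82 = 13/82; 4/41 + 9/82 = 17/82; 11/82 + 13/82 = 12/41; 8/41 + 17/82 = 33/82; 12/41 + 25/82 = 49/82; 33/82 + 49/82 = 1. Resulting codeword lengths (in the order the probabilities were given): (3, 4, 4, 3, 2, 2, 3). L_avg = sum(p_i * l_i) = 4/41*3 + 3/41*4 + 7/82*4 + 9/82*3 + 8/41*2 + 25/82*2 + 11/82*3 = 109/41 = 2.6585

2.6585 bits


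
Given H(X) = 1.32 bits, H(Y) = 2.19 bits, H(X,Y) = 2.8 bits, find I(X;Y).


I(X;Y) = H(X) + H(Y) - H(X,Y) = 1.32 + 2.19 - 2.8 = 0.71

0.71 bits


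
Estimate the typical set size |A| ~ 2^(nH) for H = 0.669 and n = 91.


log2|A_typical| = nH = 91 * 0.669 = 60.879, so |A_typical| ~ 2^60.879 = 2.120e+18

2.120e+18


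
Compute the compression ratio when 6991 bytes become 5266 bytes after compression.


Ratio = original / compressed = 6991 / 5266 = 1.3276

1.3276


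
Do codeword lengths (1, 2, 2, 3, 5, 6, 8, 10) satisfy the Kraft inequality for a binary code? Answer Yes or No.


Kraft sum = sum(2^(-l_i)) = 1.1768, need <= 1. Result: violated (a binary prefix-free code with these lengths cannot exist)

No


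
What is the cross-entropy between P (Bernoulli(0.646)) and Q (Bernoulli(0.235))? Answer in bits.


H(P,Q) = -p*log2(q) - (1-p)*log2(1-q). -0.646*log2(0.235) = 1.349667; -0.354*log2(0.765) = 0.136810. H(P,Q) = 1.349667 + 0.136810 = 1.4865

1.4865 bits


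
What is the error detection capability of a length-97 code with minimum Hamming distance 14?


Detection capability = d_min - 1 = 14 - 1 = 13

13 errors


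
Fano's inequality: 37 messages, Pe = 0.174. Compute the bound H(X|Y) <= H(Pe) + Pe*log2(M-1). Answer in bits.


H(Pe) = -Pe*log2(Pe) - (1-Pe)*log2(1-Pe) = -0.174*log2(0.174) - 0.826*log2(0.826) = 0.438974 + 0.227799 = 0.6668. Pe*log2(M-1) = 0.174*log2(36) = 0.899567. Bound = H(Pe) + Pe*log2(M-1) = 0.438974 + 0.227799 + 0.899567 = 1.5663

1.5663 bits


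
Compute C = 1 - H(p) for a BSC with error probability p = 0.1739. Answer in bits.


H(p) = -p*log2(p) - (1-p)*log2(1-p) = -0.1739*log2(0.1739) - 0.8261*log2(0.8261) = 0.438866 + 0.227683 = 0.6665. C = 1 - H(p) = 1 - 0.6665 = 0.3335

0.3335 bits


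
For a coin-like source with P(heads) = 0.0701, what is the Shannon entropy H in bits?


H = -p*log2(p) - (1-p)*log2(1-p). -0.0701*log2(0.0701) = 0.268794; -0.9299*log2(0.9299) = 0.097502. H = 0.268794 + 0.097502 = 0.3663

0.3663 bits


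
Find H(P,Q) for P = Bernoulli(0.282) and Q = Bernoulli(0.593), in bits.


H(P,Q) = -p*log2(q) - (1-p)*log2(1-q). -0.282*log2(0.593) = 0.212599; -0.718*log2(0.407) = 0.931174. H(P,Q) = 0.212599 + 0.931174 = 1.1438

1.1438 bits


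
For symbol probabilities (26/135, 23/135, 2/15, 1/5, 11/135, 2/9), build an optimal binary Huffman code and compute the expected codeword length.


Huffman construction (repeatedly merge the two least-probable nodes; each merge adds 1 bit to every symbol beneath it): 11/135 + 2/15 = 29/135; 23/135 + 26/135 = 49/135; 1/5 + 29/135 = 56/135; 2/9 + 49/135 = 79/135; 56/135 + 79/135 = 1. Resulting codeword lengths (in the order the probabilities were given): (3, 3, 3, 2, 3, 2). L_avg = sum(p_i * l_i) = 26/135*3 + 23/135*3 + 2/15*3 + 1/5*2 + 11/135*3 + 2/9*2 = 116/45 = 2.5778

2.5778 bits


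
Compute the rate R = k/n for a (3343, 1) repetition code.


Rate = k/n = 1/3343

1/3343


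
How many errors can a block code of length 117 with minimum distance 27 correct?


Correction capability = floor((d-1)/2) = floor((27-1)/2) = 13

13 errors


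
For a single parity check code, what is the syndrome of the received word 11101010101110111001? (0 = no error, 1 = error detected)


Syndrome = XOR of all bits = 1 XOR 1 XOR 1 XOR 0 XOR 1 XOR 0 XOR 1 XOR 0 XOR 1 XOR 0 XOR 1 XOR 1 XOR 1 XOR 0 XOR 1 XOR 1 XOR 1 XOR 0 XOR 0 XOR 1 = 1

1


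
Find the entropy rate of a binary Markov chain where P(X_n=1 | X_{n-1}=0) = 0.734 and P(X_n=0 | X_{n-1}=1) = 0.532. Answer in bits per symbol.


Stationary distribution: pi_0 = p10/(p01+p10) = 0.4202, pi_1 = 0.5798. Entropy rate H' = pi_0*H(p01) + pi_1*H(p10) = 0.4202*0.8357 + 0.5798*0.997 = 0.9292

0.9292 bits/symbol


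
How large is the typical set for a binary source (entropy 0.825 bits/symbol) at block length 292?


log2|A_typical| = nH = 292 * 0.825 = 240.9, so |A_typical| ~ 2^240.9 = 3.297e+72

3.297e+72


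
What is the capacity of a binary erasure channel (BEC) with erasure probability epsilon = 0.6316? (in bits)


C = 1 - epsilon = 1 - 0.6316 = 0.3684

0.3684 bits


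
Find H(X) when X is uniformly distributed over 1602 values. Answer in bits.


H = log2(n) = log2(1602) = 10.6457

10.6457 bits


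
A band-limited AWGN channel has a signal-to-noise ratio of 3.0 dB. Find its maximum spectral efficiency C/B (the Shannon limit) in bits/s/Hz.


SNR_linear = 10^(3.0/10) = 1.9953; C/B = log2(1 + SNR_linear) = log2(1 + 1.9953) = 1.5827

1.5827 bits/s/Hz


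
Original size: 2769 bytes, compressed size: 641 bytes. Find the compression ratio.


Ratio = original / compressed = 2769 / 641 = 4.3198

4.3198


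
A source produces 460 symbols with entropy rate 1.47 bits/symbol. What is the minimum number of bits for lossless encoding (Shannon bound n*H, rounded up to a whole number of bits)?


Minimum bits >= n * H = 460 * 1.47 = 676.2, rounded up to a whole number of bits = 677

677 bits


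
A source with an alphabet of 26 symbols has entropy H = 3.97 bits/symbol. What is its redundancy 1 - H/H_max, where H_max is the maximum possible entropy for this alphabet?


H_max = log2(K) = log2(26) = 4.7004 bits/symbol. Redundancy = 1 - H/H_max = 1 - 3.97/4.7004 = 1 - 0.8446 = 0.1554

0.1554


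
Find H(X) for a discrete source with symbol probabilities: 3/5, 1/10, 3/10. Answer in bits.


H = -sum(p_i * log2(p_i)). Terms: -(3/5)*log2(3/5) = 0.442179; -(1/10)*log2(1/10) = 0.332193; -(3/10)*log2(3/10) = 0.521090. H = 0.442179 + 0.332193 + 0.521090 = 1.2955

1.2955 bits


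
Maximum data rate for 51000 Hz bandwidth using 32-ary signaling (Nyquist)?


Rate = 2 * B * log2(M) = 2 * 51000 * 5.0 = 510000.0

510000.0 bps


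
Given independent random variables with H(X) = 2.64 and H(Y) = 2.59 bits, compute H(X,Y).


For independent variables, H(X,Y) = H(X) + H(Y) = 2.64 + 2.59 = 5.23

5.23 bits


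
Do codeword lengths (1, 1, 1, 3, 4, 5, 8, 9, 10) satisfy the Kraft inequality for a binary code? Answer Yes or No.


Kraft sum = sum(2^(-l_i)) = 1.7256, need <= 1. Result: violated (a binary prefix-free code with these lengths cannot exist)

No


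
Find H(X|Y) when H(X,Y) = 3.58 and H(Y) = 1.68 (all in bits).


H(X|Y) = H(X,Y) - H(Y) = 3.58 - 1.68 = 1.9

1.9 bits


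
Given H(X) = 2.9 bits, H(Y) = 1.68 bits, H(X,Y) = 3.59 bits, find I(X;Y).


I(X;Y) = H(X) + H(Y) - H(X,Y) = 2.9 + 1.68 - 3.59 = 0.99

0.99 bits


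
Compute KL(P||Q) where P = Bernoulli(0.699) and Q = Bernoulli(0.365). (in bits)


KL = p*log2(p/q) + (1-p)*log2((1-p)/(1-q)) = 0.699*log2(0.699/0.365) + 0.301*log2(0.301/0.635) = 0.3311

0.3311 bits


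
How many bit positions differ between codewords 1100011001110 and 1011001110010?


Count differing positions: . ^ ^ ^ . ^ . ^ ^ ^ ^ . . = 8 differences

8


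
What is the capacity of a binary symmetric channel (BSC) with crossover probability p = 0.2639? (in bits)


H(p) = -p*log2(p) - (1-p)*log2(1-p) = -0.2639*log2(0.2639) - 0.7361*log2(0.7361) = 0.507199 + 0.325376 = 0.8326. C = 1 - H(p) = 1 - 0.8326 = 0.1674

0.1674 bits


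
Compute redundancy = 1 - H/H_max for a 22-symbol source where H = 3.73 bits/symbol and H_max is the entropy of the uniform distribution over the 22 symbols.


H_max = log2(K) = log2(22) = 4.4594 bits/symbol. Redundancy = 1 - H/H_max = 1 - 3.73/4.4594 = 1 - 0.8364 = 0.1636

0.1636


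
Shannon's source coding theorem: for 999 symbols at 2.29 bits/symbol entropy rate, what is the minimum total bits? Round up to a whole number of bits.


Minimum bits >= n * H = 999 * 2.29 = 2287.71, rounded up to a whole number of bits = 2288

2288 bits


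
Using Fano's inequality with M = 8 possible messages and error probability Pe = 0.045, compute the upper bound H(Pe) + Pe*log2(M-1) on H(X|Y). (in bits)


H(Pe) = -Pe*log2(Pe) - (1-Pe)*log2(1-Pe) = -0.045*log2(0.045) - 0.955*log2(0.955) = 0.201327 + 0.063438 = 0.2648. Pe*log2(M-1) = 0.045*log2(7) = 0.126331. Bound = H(Pe) + Pe*log2(M-1) = 0.201327 + 0.063438 + 0.126331 = 0.3911

0.3911 bits


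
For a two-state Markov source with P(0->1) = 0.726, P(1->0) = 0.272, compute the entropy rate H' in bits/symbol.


Stationary distribution: pi_0 = p10/(p01+p10) = 0.2725, pi_1 = 0.7275. Entropy rate H' = pi_0*H(p01) + pi_1*H(p10) = 0.2725*0.8471 + 0.7275*0.8443 = 0.8451

0.8451 bits/symbol


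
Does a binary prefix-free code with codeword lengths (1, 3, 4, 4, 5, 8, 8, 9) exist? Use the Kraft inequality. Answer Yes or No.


Kraft sum = sum(2^(-l_i)) = 0.791, need <= 1. Result: satisfied (a binary prefix-free code with these lengths exists)

Yes


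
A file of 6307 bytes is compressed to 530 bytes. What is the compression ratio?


Ratio = original / compressed = 6307 / 530 = 11.9

11.9


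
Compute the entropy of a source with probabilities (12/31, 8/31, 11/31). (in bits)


H = -sum(p_i * log2(p_i)). Terms: -(12/31)*log2(12/31) = 0.530026; -(8/31)*log2(8/31) = 0.504309; -(11/31)*log2(11/31) = 0.530400. H = 0.530026 + 0.504309 + 0.530400 = 1.5647

1.5647 bits


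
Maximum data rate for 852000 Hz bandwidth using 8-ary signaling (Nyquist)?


Rate = 2 * B * log2(M) = 2 * 852000 * 3.0 = 5112000.0

5112000.0 bps


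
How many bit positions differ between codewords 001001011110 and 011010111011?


Count differing positions: . ^ . . ^ ^ ^ . . ^ . ^ = 6 differences

6


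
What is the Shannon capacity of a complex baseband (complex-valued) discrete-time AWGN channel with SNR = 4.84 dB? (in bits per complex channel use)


SNR_linear = 10^(4.84/10) = 3.0479; C = log2(1 + SNR_linear) = log2(1 + 3.0479) = 2.0172

2.0172 bits/channel use


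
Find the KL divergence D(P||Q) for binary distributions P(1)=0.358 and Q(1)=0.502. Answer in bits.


KL = p*log2(p/q) + (1-p)*log2((1-p)/(1-q)) = 0.358*log2(0.358/0.502) + 0.642*log2(0.642/0.498) = 0.0606

0.0606 bits


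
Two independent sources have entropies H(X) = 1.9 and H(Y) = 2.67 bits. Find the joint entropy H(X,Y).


For independent variables, H(X,Y) = H(X) + H(Y) = 1.9 + 2.67 = 4.57

4.57 bits


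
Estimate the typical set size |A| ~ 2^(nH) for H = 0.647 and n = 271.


log2|A_typical| = nH = 271 * 0.647 = 175.337, so |A_typical| ~ 2^175.337 = 6.049e+52

6.049e+52


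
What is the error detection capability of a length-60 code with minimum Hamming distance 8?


Detection capability = d_min - 1 = 8 - 1 = 7

7 errors


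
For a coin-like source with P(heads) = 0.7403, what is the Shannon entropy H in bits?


H = -p*log2(p) - (1-p)*log2(1-p). -0.7403*log2(0.7403) = 0.321156; -0.2597*log2(0.2597) = 0.505138. H = 0.321156 + 0.505138 = 0.8263

0.8263 bits


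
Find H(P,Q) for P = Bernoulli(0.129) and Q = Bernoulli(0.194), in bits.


H(P,Q) = -p*log2(q) - (1-p)*log2(1-q). -0.129*log2(0.194) = 0.305197; -0.871*log2(0.806) = 0.271010. H(P,Q) = 0.305197 + 0.271010 = 0.5762

0.5762 bits


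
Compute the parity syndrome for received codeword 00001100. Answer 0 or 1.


Syndrome = XOR of all bits = 0 XOR 0 XOR 0 XOR 0 XOR 1 XOR 1 XOR 0 XOR 0 = 0

0


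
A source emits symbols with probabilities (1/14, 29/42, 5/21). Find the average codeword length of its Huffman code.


Huffman construction (repeatedly merge the two least-probable nodes; each merge adds 1 bit to every symbol beneath it): 1/14 + 5/21 = 13/42; 13/42 + 29/42 = 1. Resulting codeword lengths (in the order the probabilities were given): (2, 1, 2). L_avg = sum(p_i * l_i) = 1/14*2 + 29/42*1 + 5/21*2 = 55/42 = 1.3095

1.3095 bits


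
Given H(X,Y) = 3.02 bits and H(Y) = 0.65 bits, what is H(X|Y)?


H(X|Y) = H(X,Y) - H(Y) = 3.02 - 0.65 = 2.37

2.37 bits


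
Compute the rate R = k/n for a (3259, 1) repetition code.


Rate = k/n = 1/3259

1/3259


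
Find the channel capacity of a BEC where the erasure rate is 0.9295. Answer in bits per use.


C = 1 - epsilon = 1 - 0.9295 = 0.0705

0.0705 bits


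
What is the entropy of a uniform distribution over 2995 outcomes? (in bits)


H = log2(n) = log2(2995) = 11.5483

11.5483 bits


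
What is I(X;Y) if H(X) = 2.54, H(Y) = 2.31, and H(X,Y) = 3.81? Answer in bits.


I(X;Y) = H(X) + H(Y) - H(X,Y) = 2.54 + 2.31 - 3.81 = 1.04

1.04 bits


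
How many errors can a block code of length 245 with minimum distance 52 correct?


Correction capability = floor((d-1)/2) = floor((52-1)/2) = 25

25 errors


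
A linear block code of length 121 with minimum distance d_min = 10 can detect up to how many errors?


Detection capability = d_min - 1 = 10 - 1 = 9

9 errors


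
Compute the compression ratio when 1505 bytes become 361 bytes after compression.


Ratio = original / compressed = 1505 / 361 = 4.169

4.169


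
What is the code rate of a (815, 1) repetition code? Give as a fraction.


Rate = k/n = 1/815

1/815


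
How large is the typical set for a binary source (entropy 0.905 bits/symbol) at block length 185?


log2|A_typical| = nH = 185 * 0.905 = 167.425, so |A_typical| ~ 2^167.425 = 2.512e+50

2.512e+50


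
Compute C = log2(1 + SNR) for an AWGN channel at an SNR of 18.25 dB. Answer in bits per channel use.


SNR_linear = 10^(18.25/10) = 66.8344; C = log2(1 + SNR_linear) = log2(1 + 66.8344) = 6.0839

6.0839 bits/channel use


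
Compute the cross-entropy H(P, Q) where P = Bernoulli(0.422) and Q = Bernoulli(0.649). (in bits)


H(P,Q) = -p*log2(q) - (1-p)*log2(1-q). -0.422*log2(0.649) = 0.263205; -0.578*log2(0.351) = 0.873044. H(P,Q) = 0.263205 + 0.873044 = 1.1362

1.1362 bits


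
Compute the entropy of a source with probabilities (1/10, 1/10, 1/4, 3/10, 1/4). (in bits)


H = -sum(p_i * log2(p_i)). Terms: -(1/10)*log2(1/10) = 0.332193; -(1/10)*log2(1/10) = 0.332193; -(1/4)*log2(1/4) = 0.500000; -(3/10)*log2(3/10) = 0.521090; -(1/4)*log2(1/4) = 0.500000. H = 0.332193 + 0.332193 + 0.500000 + 0.521090 + 0.500000 = 2.1855

2.1855 bits


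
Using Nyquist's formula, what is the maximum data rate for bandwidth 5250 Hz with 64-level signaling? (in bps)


Rate = 2 * B * log2(M) = 2 * 5250 * 6.0 = 63000.0

63000.0 bps


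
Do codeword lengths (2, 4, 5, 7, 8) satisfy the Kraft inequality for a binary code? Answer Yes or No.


Kraft sum = sum(2^(-l_i)) = 0.3555, need <= 1. Result: satisfied (a binary prefix-free code with these lengths exists)

Yes


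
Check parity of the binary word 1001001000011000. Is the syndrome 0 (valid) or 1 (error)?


Syndrome = XOR of all bits = 1 XOR 0 XOR 0 XOR 1 XOR 0 XOR 0 XOR 1 XOR 0 XOR 0 XOR 0 XOR 0 XOR 1 XOR 1 XOR 0 XOR 0 XOR 0 = 1

1


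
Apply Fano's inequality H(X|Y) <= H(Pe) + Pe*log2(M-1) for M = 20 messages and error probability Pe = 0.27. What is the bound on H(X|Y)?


H(Pe) = -Pe*log2(Pe) - (1-Pe)*log2(1-Pe) = -0.27*log2(0.27) - 0.73*log2(0.73) = 0.510022 + 0.331443 = 0.8415. Pe*log2(M-1) = 0.27*log2(19) = 1.146940. Bound = H(Pe) + Pe*log2(M-1) = 0.510022 + 0.331443 + 1.146940 = 1.9884

1.9884 bits


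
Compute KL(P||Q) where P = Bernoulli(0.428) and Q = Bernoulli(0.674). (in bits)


KL = p*log2(p/q) + (1-p)*log2((1-p)/(1-q)) = 0.428*log2(0.428/0.674) + 0.572*log2(0.572/0.326) = 0.1836

0.1836 bits


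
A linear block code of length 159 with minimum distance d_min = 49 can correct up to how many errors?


Correction capability = floor((d-1)/2) = floor((49-1)/2) = 24

24 errors


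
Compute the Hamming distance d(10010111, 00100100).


Count differing positions: ^ . ^ ^ . . ^ ^ = 5 differences

5


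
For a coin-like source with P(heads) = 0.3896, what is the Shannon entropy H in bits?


H = -p*log2(p) - (1-p)*log2(1-p). -0.3896*log2(0.3896) = 0.529830; -0.6104*log2(0.6104) = 0.434710. H = 0.529830 + 0.434710 = 0.9645

0.9645 bits


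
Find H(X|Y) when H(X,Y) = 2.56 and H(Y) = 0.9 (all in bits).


H(X|Y) = H(X,Y) - H(Y) = 2.56 - 0.9 = 1.66

1.66 bits


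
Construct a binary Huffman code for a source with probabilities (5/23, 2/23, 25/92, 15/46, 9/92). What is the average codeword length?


Huffman construction (repeatedly merge the two least-probable nodes; each merge adds 1 bit to every symbol beneath it): 2/23 + 9/92 = 17/92; 17/92 + 5/23 = 37/92; 25/92 + 15/46 = 55/92; 37/92 + 55/92 = 1. Resulting codeword lengths (in the order the probabilities were given): (2, 3, 2, 2, 3). L_avg = sum(p_i * l_i) = 5/23*2 + 2/23*3 + 25/92*2 + 15/46*2 + 9/92*3 = 201/92 = 2.1848

2.1848 bits


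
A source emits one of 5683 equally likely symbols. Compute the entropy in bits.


H = log2(n) = log2(5683) = 12.4724

12.4724 bits


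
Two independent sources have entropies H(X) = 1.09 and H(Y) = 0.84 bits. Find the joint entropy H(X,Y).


For independent variables, H(X,Y) = H(X) + H(Y) = 1.09 + 0.84 = 1.93

1.93 bits


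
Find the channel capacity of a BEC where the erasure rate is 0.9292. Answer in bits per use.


C = 1 - epsilon = 1 - 0.9292 = 0.0708

0.0708 bits


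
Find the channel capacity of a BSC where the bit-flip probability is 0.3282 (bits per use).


H(p) = -p*log2(p) - (1-p)*log2(1-p) = -0.3282*log2(0.3282) - 0.6718*log2(0.6718) = 0.527533 + 0.385544 = 0.9131. C = 1 - H(p) = 1 - 0.9131 = 0.0869

0.0869 bits


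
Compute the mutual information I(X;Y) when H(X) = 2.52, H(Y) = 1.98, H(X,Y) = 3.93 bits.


I(X;Y) = H(X) + H(Y) - H(X,Y) = 2.52 + 1.98 - 3.93 = 0.57

0.57 bits


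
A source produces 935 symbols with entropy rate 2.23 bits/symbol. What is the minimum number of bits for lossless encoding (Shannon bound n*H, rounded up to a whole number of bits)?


Minimum bits >= n * H = 935 * 2.23 = 2085.05, rounded up to a whole number of bits = 2086

2086 bits


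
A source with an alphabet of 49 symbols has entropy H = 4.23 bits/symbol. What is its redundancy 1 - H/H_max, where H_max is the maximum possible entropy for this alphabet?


H_max = log2(K) = log2(49) = 5.6147 bits/symbol. Redundancy = 1 - H/H_max = 1 - 4.23/5.6147 = 1 - 0.7534 = 0.2466

0.2466


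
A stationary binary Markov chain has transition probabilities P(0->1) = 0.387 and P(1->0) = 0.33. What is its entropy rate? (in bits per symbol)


Stationary distribution: pi_0 = p10/(p01+p10) = 0.4603, pi_1 = 0.5397. Entropy rate H' = pi_0*H(p01) + pi_1*H(p10) = 0.4603*0.9628 + 0.5397*0.9149 = 0.937

0.937 bits/symbol


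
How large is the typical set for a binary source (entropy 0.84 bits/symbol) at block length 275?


log2|A_typical| = nH = 275 * 0.84 = 231.0, so |A_typical| ~ 2^231.0 = 3.451e+69

3.451e+69


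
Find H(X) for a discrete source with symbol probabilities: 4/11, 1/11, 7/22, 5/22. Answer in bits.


H = -sum(p_i * log2(p_i)). Terms: -(4/11)*log2(4/11) = 0.530702; -(1/11)*log2(1/11) = 0.314494; -(7/22)*log2(7/22) = 0.525661; -(5/22)*log2(5/22) = 0.485796. H = 0.530702 + 0.314494 + 0.525661 + 0.485796 = 1.8567

1.8567 bits


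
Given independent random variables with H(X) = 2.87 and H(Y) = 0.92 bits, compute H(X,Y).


For independent variables, H(X,Y) = H(X) + H(Y) = 2.87 + 0.92 = 3.79

3.79 bits


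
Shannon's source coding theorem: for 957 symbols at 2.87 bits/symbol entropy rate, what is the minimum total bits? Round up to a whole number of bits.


Minimum bits >= n * H = 957 * 2.87 = 2746.59, rounded up to a whole number of bits = 2747

2747 bits


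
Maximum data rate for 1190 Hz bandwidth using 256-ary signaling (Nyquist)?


Rate = 2 * B * log2(M) = 2 * 1190 * 8.0 = 19040.0

19040.0 bps


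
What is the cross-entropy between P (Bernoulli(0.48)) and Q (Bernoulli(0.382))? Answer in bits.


H(P,Q) = -p*log2(q) - (1-p)*log2(1-q). -0.48*log2(0.382) = 0.666411; -0.52*log2(0.618) = 0.361047. H(P,Q) = 0.666411 + 0.361047 = 1.0275

1.0275 bits


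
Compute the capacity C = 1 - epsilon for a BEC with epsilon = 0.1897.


C = 1 - epsilon = 1 - 0.1897 = 0.8103

0.8103 bits


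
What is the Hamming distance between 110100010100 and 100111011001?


Count differing positions: . ^ . . ^ ^ . . ^ ^ . ^ = 6 differences

6


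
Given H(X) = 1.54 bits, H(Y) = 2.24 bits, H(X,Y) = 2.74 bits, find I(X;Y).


I(X;Y) = H(X) + H(Y) - H(X,Y) = 1.54 + 2.24 - 2.74 = 1.04

1.04 bits


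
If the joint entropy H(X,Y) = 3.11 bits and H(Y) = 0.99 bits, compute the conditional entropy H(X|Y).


H(X|Y) = H(X,Y) - H(Y) = 3.11 - 0.99 = 2.12

2.12 bits


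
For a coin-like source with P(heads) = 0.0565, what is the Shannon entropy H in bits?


H = -p*log2(p) - (1-p)*log2(1-p). -0.0565*log2(0.0565) = 0.234227; -0.9435*log2(0.9435) = 0.079165. H = 0.234227 + 0.079165 = 0.3134

0.3134 bits


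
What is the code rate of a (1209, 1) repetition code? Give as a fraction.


Rate = k/n = 1/1209

1/1209


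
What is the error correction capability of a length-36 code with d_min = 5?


Correction capability = floor((d-1)/2) = floor((5-1)/2) = 2

2 errors


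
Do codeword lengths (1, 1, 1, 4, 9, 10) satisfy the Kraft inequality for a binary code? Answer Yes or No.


Kraft sum = sum(2^(-l_i)) = 1.5654, need <= 1. Result: violated (a binary prefix-free code with these lengths cannot exist)

No


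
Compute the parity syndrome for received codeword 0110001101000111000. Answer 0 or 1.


Syndrome = XOR of all bits = 0 XOR 1 XOR 1 XOR 0 XOR 0 XOR 0 XOR 1 XOR 1 XOR 0 XOR 1 XOR 0 XOR 0 XOR 0 XOR 1 XOR 1 XOR 1 XOR 0 XOR 0 XOR 0 = 0

0


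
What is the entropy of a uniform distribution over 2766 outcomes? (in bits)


H = log2(n) = log2(2766) = 11.4336

11.4336 bits


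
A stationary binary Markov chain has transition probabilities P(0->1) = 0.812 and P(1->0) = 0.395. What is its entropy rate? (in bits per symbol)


Stationary distribution: pi_0 = p10/(p01+p10) = 0.3273, pi_1 = 0.6727. Entropy rate H' = pi_0*H(p01) + pi_1*H(p10) = 0.3273*0.6973 + 0.6727*0.968 = 0.8794

0.8794 bits/symbol


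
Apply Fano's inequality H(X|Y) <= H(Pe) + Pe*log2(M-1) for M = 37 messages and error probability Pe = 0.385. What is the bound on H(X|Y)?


H(Pe) = -Pe*log2(Pe) - (1-Pe)*log2(1-Pe) = -0.385*log2(0.385) - 0.615*log2(0.615) = 0.530172 + 0.431325 = 0.9615. Pe*log2(M-1) = 0.385*log2(36) = 1.990421. Bound = H(Pe) + Pe*log2(M-1) = 0.530172 + 0.431325 + 1.990421 = 2.9519

2.9519 bits


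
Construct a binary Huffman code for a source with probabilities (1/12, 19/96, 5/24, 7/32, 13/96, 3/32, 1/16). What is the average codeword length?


Huffman construction (repeatedly merge the two least-probable nodes; each merge adds 1 bit to every symbol beneath it): 1/16 + 1/12 = 7/48; 3/32 + 13/96 = 11/48; 7/48 + 19/96 = 11/32; 5/24 + 7/32 = 41/96; 11/48 + 11/32 = 55/96; 41/96 + 55/96 = 1. Resulting codeword lengths (in the order the probabilities were given): (4, 3, 2, 2, 3, 3, 4). L_avg = sum(p_i * l_i) = 1/12*4 + 19/96*3 + 5/24*2 + 7/32*2 + 13/96*3 + 3/32*3 + 1/16*4 = 87/32 = 2.7188

2.7188 bits


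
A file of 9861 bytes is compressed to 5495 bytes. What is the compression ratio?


Ratio = original / compressed = 9861 / 5495 = 1.7945

1.7945


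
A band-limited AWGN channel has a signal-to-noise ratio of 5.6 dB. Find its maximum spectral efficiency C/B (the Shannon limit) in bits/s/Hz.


SNR_linear = 10^(5.6/10) = 3.6308; C/B = log2(1 + SNR_linear) = log2(1 + 3.6308) = 2.2113

2.2113 bits/s/Hz


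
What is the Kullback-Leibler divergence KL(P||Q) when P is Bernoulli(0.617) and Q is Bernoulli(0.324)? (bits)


KL = p*log2(p/q) + (1-p)*log2((1-p)/(1-q)) = 0.617*log2(0.617/0.324) + 0.383*log2(0.383/0.676) = 0.2594

0.2594 bits


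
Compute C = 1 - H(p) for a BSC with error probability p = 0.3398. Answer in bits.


H(p) = -p*log2(p) - (1-p)*log2(1-p) = -0.3398*log2(0.3398) - 0.6602*log2(0.6602) = 0.529151 + 0.395476 = 0.9246. C = 1 - H(p) = 1 - 0.9246 = 0.0754

0.0754 bits


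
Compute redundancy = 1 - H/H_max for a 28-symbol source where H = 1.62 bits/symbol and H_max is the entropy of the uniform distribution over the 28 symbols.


H_max = log2(K) = log2(28) = 4.8074 bits/symbol. Redundancy = 1 - H/H_max = 1 - 1.62/4.8074 = 1 - 0.337 = 0.663

0.663


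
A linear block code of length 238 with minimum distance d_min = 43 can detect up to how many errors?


Detection capability = d_min - 1 = 43 - 1 = 42

42 errors


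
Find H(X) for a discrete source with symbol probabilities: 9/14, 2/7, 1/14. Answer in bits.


H = -sum(p_i * log2(p_i)). Terms: -(9/14)*log2(9/14) = 0.409776; -(2/7)*log2(2/7) = 0.516387; -(1/14)*log2(1/14) = 0.271954. H = 0.409776 + 0.516387 + 0.271954 = 1.1981

1.1981 bits


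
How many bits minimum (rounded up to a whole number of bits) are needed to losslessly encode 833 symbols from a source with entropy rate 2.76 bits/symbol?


Minimum bits >= n * H = 833 * 2.76 = 2299.08, rounded up to a whole number of bits = 2300

2300 bits


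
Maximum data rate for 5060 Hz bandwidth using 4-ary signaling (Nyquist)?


Rate = 2 * B * log2(M) = 2 * 5060 * 2.0 = 20240.0

20240.0 bps


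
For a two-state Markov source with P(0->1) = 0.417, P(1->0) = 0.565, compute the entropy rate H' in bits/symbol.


Stationary distribution: pi_0 = p10/(p01+p10) = 0.5754, pi_1 = 0.4246. Entropy rate H' = pi_0*H(p01) + pi_1*H(p10) = 0.5754*0.98 + 0.4246*0.9878 = 0.9833

0.9833 bits/symbol


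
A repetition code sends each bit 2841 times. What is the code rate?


Rate = k/n = 1/2841

1/2841


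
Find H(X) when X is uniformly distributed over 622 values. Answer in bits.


H = log2(n) = log2(622) = 9.2808

9.2808 bits


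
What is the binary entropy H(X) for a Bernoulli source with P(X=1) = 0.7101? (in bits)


H = -p*log2(p) - (1-p)*log2(1-p). -0.7101*log2(0.7101) = 0.350723; -0.2899*log2(0.2899) = 0.517869. H = 0.350723 + 0.517869 = 0.8686

0.8686 bits


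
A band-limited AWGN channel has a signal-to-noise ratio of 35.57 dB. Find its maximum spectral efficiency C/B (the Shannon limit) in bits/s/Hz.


SNR_linear = 10^(35.57/10) = 3605.7864; C/B = log2(1 + SNR_linear) = log2(1 + 3605.7864) = 11.8165

11.8165 bits/s/Hz


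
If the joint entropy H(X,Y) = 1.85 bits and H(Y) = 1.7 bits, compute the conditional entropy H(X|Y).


H(X|Y) = H(X,Y) - H(Y) = 1.85 - 1.7 = 0.15

0.15 bits


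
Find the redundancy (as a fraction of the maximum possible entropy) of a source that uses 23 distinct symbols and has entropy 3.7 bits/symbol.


H_max = log2(K) = log2(23) = 4.5236 bits/symbol. Redundancy = 1 - H/H_max = 1 - 3.7/4.5236 = 1 - 0.8179 = 0.1821

0.1821


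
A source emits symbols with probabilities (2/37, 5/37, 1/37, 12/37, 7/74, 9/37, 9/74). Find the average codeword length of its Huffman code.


Huffman construction (repeatedly merge the two least-probable nodes; each merge adds 1 bit to every symbol beneath it): 1/37 + 2/37 = 3/37; 3/37 + 7/74 = 13/74; 9/74 + 5/37 = 19/74; 13/74 + 9/37 = 31/74; 19/74 + 12/37 = 43/74; 31/74 + 43/74 = 1. Resulting codeword lengths (in the order the probabilities were given): (4, 3, 4, 2, 3, 2, 3). L_avg = sum(p_i * l_i) = 2/37*4 + 5/37*3 + 1/37*4 + 12/37*2 + 7/74*3 + 9/37*2 + 9/74*3 = 93/37 = 2.5135

2.5135 bits


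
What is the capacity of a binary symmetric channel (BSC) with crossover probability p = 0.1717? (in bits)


H(p) = -p*log2(p) - (1-p)*log2(1-p) = -0.1717*log2(0.1717) - 0.8283*log2(0.8283) = 0.436468 + 0.225111 = 0.6616. C = 1 - H(p) = 1 - 0.6616 = 0.3384

0.3384 bits


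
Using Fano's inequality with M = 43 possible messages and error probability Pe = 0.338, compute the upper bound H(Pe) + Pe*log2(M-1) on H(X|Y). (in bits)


H(Pe) = -Pe*log2(Pe) - (1-Pe)*log2(1-Pe) = -0.338*log2(0.338) - 0.662*log2(0.662) = 0.528938 + 0.393954 = 0.9229. Pe*log2(M-1) = 0.338*log2(42) = 1.822603. Bound = H(Pe) + Pe*log2(M-1) = 0.528938 + 0.393954 + 1.822603 = 2.7455

2.7455 bits


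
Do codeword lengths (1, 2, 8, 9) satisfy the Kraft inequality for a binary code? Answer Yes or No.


Kraft sum = sum(2^(-l_i)) = 0.7559, need <= 1. Result: satisfied (a binary prefix-free code with these lengths exists)

Yes


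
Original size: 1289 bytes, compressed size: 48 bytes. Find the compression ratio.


Ratio = original / compressed = 1289 / 48 = 26.8542

26.8542


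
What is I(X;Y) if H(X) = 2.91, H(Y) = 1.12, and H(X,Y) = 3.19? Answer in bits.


I(X;Y) = H(X) + H(Y) - H(X,Y) = 2.91 + 1.12 - 3.19 = 0.84

0.84 bits


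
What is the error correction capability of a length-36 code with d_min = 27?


Correction capability = floor((d-1)/2) = floor((27-1)/2) = 13

13 errors


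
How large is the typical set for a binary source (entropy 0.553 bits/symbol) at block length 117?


log2|A_typical| = nH = 117 * 0.553 = 64.701, so |A_typical| ~ 2^64.701 = 2.999e+19

2.999e+19


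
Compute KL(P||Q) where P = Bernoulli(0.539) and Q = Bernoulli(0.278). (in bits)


KL = p*log2(p/q) + (1-p)*log2((1-p)/(1-q)) = 0.539*log2(0.539/0.278) + 0.461*log2(0.461/0.722) = 0.2165

0.2165 bits


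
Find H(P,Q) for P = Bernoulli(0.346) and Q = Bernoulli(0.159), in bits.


H(P,Q) = -p*log2(q) - (1-p)*log2(1-q). -0.346*log2(0.159) = 0.917904; -0.654*log2(0.841) = 0.163384. H(P,Q) = 0.917904 + 0.163384 = 1.0813

1.0813 bits


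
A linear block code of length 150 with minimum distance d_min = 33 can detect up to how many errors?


Detection capability = d_min - 1 = 33 - 1 = 32

32 errors


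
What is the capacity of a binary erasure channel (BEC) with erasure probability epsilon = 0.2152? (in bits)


C = 1 - epsilon = 1 - 0.2152 = 0.7848

0.7848 bits


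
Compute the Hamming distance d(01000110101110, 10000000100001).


Count differing positions: ^ ^ . . . ^ ^ . . . ^ ^ ^ ^ = 8 differences

8


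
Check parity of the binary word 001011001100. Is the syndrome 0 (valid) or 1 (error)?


Syndrome = XOR of all bits = 0 XOR 0 XOR 1 XOR 0 XOR 1 XOR 1 XOR 0 XOR 0 XOR 1 XOR 1 XOR 0 XOR 0 = 1

1


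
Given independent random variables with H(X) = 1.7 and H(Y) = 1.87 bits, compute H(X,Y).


For independent variables, H(X,Y) = H(X) + H(Y) = 1.7 + 1.87 = 3.57

3.57 bits


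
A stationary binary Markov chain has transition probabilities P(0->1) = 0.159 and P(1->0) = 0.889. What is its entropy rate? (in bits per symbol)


Stationary distribution: pi_0 = p10/(p01+p10) = 0.8483, pi_1 = 0.1517. Entropy rate H' = pi_0*H(p01) + pi_1*H(p10) = 0.8483*0.6319 + 0.1517*0.5029 = 0.6123

0.6123 bits/symbol


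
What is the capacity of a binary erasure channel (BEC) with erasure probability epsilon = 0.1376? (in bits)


C = 1 - epsilon = 1 - 0.1376 = 0.8624

0.8624 bits


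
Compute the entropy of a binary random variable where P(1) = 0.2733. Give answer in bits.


H = -p*log2(p) - (1-p)*log2(1-p). -0.2733*log2(0.2733) = 0.511465; -0.7267*log2(0.7267) = 0.334695. H = 0.511465 + 0.334695 = 0.8462

0.8462 bits


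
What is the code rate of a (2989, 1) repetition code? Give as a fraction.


Rate = k/n = 1/2989

1/2989


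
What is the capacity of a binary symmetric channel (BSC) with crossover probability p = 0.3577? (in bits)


H(p) = -p*log2(p) - (1-p)*log2(1-p) = -0.3577*log2(0.3577) - 0.6423*log2(0.6423) = 0.530533 + 0.410225 = 0.9408. C = 1 - H(p) = 1 - 0.9408 = 0.0592

0.0592 bits


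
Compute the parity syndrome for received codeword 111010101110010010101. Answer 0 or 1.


Syndrome = XOR of all bits = 1 XOR 1 XOR 1 XOR 0 XOR 1 XOR 0 XOR 1 XOR 0 XOR 1 XOR 1 XOR 1 XOR 0 XOR 0 XOR 1 XOR 0 XOR 0 XOR 1 XOR 0 XOR 1 XOR 0 XOR 1 = 0

0


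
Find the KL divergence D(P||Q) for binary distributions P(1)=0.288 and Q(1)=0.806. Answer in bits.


KL = p*log2(p/q) + (1-p)*log2((1-p)/(1-q)) = 0.288*log2(0.288/0.806) + 0.712*log2(0.712/0.194) = 0.908

0.908 bits


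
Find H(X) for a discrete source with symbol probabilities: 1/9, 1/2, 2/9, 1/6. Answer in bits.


H = -sum(p_i * log2(p_i)). Terms: -(1/9)*log2(1/9) = 0.352214; -(1/2)*log2(1/2) = 0.500000; -(2/9)*log2(2/9) = 0.482206; -(1/6)*log2(1/6) = 0.430827. H = 0.352214 + 0.500000 + 0.482206 + 0.430827 = 1.7652

1.7652 bits


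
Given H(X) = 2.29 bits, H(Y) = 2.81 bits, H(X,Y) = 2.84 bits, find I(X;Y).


I(X;Y) = H(X) + H(Y) - H(X,Y) = 2.29 + 2.81 - 2.84 = 2.26

2.26 bits


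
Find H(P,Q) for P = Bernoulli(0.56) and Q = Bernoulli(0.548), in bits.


H(P,Q) = -p*log2(q) - (1-p)*log2(1-q). -0.56*log2(0.548) = 0.485941; -0.44*log2(0.452) = 0.504066. H(P,Q) = 0.485941 + 0.504066 = 0.99

0.99 bits


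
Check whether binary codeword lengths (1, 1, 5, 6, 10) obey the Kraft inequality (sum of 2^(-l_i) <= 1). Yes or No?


Kraft sum = sum(2^(-l_i)) = 1.0479, need <= 1. Result: violated (a binary prefix-free code with these lengths cannot exist)

No


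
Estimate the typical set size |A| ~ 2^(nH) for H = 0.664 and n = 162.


log2|A_typical| = nH = 162 * 0.664 = 107.568, so |A_typical| ~ 2^107.568 = 2.405e+32

2.405e+32


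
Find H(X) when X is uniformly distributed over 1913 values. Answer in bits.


H = log2(n) = log2(1913) = 10.9016

10.9016 bits


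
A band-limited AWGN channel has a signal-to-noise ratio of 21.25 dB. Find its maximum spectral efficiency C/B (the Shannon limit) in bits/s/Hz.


SNR_linear = 10^(21.25/10) = 133.3521; C/B = log2(1 + SNR_linear) = log2(1 + 133.3521) = 7.0699

7.0699 bits/s/Hz


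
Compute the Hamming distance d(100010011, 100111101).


Count differing positions: . . . ^ . ^ ^ ^ . = 4 differences

4


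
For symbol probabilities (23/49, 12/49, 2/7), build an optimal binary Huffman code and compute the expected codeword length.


Huffman construction (repeatedly merge the two least-probable nodes; each merge adds 1 bit to every symbol beneath it): 12/49 + 2/7 = 26/49; 23/49 + 26/49 = 1. Resulting codeword lengths (in the order the probabilities were given): (1, 2, 2). L_avg = sum(p_i * l_i) = 23/49*1 + 12/49*2 + 2/7*2 = 75/49 = 1.5306

1.5306 bits
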